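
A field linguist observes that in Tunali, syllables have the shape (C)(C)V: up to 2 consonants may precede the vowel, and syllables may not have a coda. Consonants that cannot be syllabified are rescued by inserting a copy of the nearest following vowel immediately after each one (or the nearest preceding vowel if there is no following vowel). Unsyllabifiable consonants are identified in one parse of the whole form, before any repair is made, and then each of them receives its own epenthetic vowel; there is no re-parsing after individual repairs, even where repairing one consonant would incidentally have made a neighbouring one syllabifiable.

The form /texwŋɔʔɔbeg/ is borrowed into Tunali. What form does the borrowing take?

Under (C)(C)V, the unsyllabifiable consonants are /x/, /g/ (no codas are permitted; onsets may contain at most 2 consonants).
Each unlicensed consonant becomes the onset of a new syllable: /x/ → /xɔ/, /g/ → /ge/.

texɔwŋɔʔɔbege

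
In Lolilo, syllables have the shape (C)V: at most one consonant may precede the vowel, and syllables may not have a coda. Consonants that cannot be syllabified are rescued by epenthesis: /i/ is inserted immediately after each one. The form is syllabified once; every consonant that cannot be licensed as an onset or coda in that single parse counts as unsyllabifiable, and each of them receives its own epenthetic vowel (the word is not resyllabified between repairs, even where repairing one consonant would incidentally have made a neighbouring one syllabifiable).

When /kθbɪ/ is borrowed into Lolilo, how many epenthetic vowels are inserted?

2

The unsyllabifiable consonants are /k/, /θ/; each receives one epenthetic vowel.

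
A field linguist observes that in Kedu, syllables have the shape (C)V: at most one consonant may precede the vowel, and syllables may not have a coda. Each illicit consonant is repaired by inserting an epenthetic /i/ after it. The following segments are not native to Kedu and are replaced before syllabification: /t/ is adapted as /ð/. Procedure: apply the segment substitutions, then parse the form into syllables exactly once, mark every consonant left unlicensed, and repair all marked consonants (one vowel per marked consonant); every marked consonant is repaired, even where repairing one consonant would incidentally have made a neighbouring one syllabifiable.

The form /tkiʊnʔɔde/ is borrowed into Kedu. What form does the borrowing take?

ðikiʊniʔɔde

Substitution: /t/ → /ð/, giving /ðkiʊnʔɔde/.
Under (C)V, the unsyllabifiable consonants are /ð/, /n/ (no codas are permitted; onsets are limited to one consonant).
Inserting the epenthetic vowel yields /ð/ → /ði/, /n/ → /ni/.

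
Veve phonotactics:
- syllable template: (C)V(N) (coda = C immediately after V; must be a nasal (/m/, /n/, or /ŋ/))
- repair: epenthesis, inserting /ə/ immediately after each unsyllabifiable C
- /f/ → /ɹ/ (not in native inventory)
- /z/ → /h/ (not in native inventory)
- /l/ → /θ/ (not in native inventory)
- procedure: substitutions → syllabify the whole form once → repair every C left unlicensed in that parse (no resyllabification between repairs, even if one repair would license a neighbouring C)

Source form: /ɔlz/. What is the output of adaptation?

ɔθəhə

Substitution: /l/ → /θ/, /z/ → /h/, giving /ɔθh/.
Under (C)V(N), the unsyllabifiable consonants are /θ/, /h/ (only a nasal (/m/, /n/, or /ŋ/) is licensed in coda position; onsets are limited to one consonant).
Inserting the epenthetic vowel yields /θ/ → /θə/, /h/ → /hə/.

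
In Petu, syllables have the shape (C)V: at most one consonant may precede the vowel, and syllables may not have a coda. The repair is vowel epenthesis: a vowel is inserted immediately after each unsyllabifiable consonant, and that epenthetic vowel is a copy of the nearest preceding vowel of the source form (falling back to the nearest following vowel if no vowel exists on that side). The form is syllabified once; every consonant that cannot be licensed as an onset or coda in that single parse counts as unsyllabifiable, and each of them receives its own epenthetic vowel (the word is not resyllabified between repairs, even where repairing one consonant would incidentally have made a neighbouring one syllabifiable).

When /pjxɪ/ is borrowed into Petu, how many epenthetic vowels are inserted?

2

The unsyllabifiable consonants are /p/, /j/; each receives one epenthetic vowel.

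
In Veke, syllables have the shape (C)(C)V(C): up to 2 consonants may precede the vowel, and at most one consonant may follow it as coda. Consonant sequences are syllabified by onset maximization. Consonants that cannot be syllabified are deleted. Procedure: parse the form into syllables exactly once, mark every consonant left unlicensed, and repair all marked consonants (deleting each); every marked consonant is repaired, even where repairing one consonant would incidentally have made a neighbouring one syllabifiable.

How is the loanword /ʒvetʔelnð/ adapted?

Syllabifying with onset maximization leaves /n/, /ð/ stranded (at most one coda consonant is licensed; onsets may contain at most 2 consonants).
Deleting the stranded consonants removes /n/, /ð/.

ʒvetʔel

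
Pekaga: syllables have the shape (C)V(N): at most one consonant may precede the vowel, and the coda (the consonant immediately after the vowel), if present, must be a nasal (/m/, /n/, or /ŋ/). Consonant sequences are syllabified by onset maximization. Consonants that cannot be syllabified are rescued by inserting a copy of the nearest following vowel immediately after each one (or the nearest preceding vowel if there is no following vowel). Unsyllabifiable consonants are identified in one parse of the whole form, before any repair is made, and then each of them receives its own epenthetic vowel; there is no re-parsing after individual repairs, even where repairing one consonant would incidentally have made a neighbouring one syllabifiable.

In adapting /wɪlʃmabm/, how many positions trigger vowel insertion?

The unsyllabifiable consonants are /l/, /ʃ/, /b/, /m/; each receives one epenthetic vowel.

4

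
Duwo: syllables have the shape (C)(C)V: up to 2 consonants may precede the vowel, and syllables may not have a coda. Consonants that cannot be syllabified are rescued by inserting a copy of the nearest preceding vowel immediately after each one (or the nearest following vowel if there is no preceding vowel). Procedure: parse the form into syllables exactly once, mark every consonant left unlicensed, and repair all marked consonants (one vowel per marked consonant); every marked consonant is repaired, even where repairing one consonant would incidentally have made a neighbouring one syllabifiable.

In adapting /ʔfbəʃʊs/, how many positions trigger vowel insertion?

The unsyllabifiable consonants are /ʔ/, /s/; each receives one epenthetic vowel.

2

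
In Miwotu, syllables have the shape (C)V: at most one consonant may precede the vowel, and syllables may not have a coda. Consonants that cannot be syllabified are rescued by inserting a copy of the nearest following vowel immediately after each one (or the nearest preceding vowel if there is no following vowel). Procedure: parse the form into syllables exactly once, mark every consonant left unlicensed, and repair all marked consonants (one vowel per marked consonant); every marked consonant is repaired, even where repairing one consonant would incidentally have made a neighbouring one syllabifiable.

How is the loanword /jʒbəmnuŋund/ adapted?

jəʒəbəmunuŋunudu

Under (C)V, the unsyllabifiable consonants are /j/, /ʒ/, /m/, /n/, /d/ (no codas are permitted; onsets are limited to one consonant).
Inserting the epenthetic vowel yields /j/ → /jə/, /ʒ/ → /ʒə/, /m/ → /mu/, /n/ → /nu/, /d/ → /du/.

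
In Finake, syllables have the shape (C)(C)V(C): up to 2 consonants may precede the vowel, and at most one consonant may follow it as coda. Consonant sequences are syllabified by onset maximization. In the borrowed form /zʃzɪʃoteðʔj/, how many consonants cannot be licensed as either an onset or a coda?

Under (C)(C)V(C), the unsyllabifiable consonants are /z/, /ʔ/, /j/ (at most one coda consonant is licensed; onsets may contain at most 2 consonants).

3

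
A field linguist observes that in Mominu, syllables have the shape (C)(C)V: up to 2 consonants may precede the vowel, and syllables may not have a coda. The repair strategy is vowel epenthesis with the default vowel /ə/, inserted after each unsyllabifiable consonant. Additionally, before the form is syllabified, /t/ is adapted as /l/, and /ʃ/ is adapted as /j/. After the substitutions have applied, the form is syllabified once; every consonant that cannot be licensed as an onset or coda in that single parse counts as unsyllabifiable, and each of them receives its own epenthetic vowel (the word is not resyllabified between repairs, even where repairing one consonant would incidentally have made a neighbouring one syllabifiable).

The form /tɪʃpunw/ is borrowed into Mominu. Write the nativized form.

lɪjpunəwə

Substitution: /t/ → /l/, /ʃ/ → /j/, giving /lɪjpunw/.
Syllabifying with onset maximization leaves /n/, /w/ stranded (no codas are permitted; onsets may contain at most 2 consonants).
Inserting the epenthetic vowel yields /n/ → /nə/, /w/ → /wə/.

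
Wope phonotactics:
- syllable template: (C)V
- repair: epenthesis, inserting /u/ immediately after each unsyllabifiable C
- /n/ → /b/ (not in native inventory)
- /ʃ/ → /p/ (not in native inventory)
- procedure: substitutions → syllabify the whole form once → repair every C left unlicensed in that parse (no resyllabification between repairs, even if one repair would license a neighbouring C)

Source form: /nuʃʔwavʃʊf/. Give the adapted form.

bupuʔuwavupʊfu

Substitution: /n/ → /b/, /ʃ/ → /p/, giving /bupʔwavpʊf/.
The consonants /p/, /ʔ/, /v/, /f/ cannot be parsed into a legal (C)V syllable (no codas are permitted; onsets are limited to one consonant).
Inserting the epenthetic vowel yields /p/ → /pu/, /ʔ/ → /ʔu/, /v/ → /vu/, /f/ → /fu/.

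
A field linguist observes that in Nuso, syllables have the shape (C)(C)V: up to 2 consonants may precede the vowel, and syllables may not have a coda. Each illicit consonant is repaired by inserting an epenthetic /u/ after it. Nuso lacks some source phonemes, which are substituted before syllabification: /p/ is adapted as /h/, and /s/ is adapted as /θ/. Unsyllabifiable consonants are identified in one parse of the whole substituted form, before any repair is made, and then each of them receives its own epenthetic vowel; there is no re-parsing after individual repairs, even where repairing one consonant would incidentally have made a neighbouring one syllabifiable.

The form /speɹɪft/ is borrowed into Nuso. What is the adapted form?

Substitution: /s/ → /θ/, /p/ → /h/, giving /θheɹɪft/.
Syllabifying with onset maximization leaves /f/, /t/ stranded (no codas are permitted; onsets may contain at most 2 consonants).
Epenthesis after each stranded consonant: /f/ → /fu/, /t/ → /tu/.

θheɹɪfutu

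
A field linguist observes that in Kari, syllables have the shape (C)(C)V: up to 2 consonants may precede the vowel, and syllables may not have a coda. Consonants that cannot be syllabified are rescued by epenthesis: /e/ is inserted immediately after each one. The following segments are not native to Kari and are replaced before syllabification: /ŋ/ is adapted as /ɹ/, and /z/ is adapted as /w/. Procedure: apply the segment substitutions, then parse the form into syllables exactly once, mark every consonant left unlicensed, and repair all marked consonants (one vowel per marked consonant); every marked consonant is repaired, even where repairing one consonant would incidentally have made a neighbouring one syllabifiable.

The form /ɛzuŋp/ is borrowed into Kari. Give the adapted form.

Substitution: /z/ → /w/, /ŋ/ → /ɹ/, giving /ɛwuɹp/.
The consonants /ɹ/, /p/ cannot be parsed into a legal (C)(C)V syllable (no codas are permitted; onsets may contain at most 2 consonants).
Inserting the epenthetic vowel yields /ɹ/ → /ɹe/, /p/ → /pe/.

ɛwuɹepe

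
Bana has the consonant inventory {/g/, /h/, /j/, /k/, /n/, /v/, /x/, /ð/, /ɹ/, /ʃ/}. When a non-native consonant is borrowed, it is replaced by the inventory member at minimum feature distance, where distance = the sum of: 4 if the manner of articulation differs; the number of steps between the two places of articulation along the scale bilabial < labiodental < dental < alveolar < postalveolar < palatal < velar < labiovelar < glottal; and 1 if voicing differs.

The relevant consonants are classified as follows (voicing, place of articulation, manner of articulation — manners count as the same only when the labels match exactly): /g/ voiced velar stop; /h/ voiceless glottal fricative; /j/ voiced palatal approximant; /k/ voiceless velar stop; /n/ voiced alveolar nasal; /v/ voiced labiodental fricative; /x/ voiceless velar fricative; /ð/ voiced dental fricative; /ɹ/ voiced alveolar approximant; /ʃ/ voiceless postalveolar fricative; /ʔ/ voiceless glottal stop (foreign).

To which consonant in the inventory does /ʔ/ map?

k

/k/ is closest: same manner (stop), place distance 2 (glottal→velar), same voicing; total 2. Next closest is /g/ at distance 3.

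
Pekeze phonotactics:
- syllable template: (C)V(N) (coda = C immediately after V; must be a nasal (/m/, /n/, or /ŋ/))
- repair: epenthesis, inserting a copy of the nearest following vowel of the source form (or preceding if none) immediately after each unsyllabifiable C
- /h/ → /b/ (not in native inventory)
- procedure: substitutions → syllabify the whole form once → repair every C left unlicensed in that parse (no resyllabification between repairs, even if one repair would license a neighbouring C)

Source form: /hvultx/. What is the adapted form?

buvulutuxu

Substitution: /h/ → /b/, giving /bvultx/.
The consonants /b/, /l/, /t/, /x/ cannot be parsed into a legal (C)V(N) syllable (only a nasal (/m/, /n/, or /ŋ/) is licensed in coda position; onsets are limited to one consonant).
Each unlicensed consonant becomes the onset of a new syllable: /b/ → /bu/, /l/ → /lu/, /t/ → /tu/, /x/ → /xu/.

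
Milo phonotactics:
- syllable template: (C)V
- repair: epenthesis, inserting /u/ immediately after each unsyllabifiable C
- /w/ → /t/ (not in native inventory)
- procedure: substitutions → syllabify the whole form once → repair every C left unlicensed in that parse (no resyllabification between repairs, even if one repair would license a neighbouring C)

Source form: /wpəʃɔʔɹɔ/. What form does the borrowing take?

Substitution: /w/ → /t/, giving /tpəʃɔʔɹɔ/.
The consonants /t/, /ʔ/ cannot be parsed into a legal (C)V syllable (no codas are permitted; onsets are limited to one consonant).
Each unlicensed consonant becomes the onset of a new syllable: /t/ → /tu/, /ʔ/ → /ʔu/.

tupəʃɔʔuɹɔ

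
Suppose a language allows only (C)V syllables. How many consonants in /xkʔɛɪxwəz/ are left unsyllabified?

4

The consonants /x/, /k/, /x/, /z/ cannot be parsed into a legal (C)V syllable (no codas are permitted; onsets are limited to one consonant).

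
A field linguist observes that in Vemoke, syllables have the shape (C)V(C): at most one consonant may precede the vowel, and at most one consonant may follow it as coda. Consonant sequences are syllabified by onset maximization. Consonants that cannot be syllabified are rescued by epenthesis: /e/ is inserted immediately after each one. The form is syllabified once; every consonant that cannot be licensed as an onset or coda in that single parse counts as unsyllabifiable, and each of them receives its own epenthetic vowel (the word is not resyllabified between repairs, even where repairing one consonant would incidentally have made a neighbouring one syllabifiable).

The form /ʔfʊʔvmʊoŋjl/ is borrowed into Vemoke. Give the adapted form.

Syllabifying with onset maximization leaves /ʔ/, /v/, /j/, /l/ stranded (at most one coda consonant is licensed; onsets are limited to one consonant).
Inserting the epenthetic vowel yields /ʔ/ → /ʔe/, /v/ → /ve/, /j/ → /je/, /l/ → /le/.

ʔefʊʔvemʊoŋjele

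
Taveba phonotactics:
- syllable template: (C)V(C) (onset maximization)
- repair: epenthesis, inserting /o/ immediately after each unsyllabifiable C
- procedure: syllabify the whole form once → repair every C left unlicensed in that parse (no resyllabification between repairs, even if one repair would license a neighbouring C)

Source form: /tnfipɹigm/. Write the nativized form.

tonofipɹigmo

Syllabifying with onset maximization leaves /t/, /n/, /m/ stranded (at most one coda consonant is licensed; onsets are limited to one consonant).
Inserting the epenthetic vowel yields /t/ → /to/, /n/ → /no/, /m/ → /mo/.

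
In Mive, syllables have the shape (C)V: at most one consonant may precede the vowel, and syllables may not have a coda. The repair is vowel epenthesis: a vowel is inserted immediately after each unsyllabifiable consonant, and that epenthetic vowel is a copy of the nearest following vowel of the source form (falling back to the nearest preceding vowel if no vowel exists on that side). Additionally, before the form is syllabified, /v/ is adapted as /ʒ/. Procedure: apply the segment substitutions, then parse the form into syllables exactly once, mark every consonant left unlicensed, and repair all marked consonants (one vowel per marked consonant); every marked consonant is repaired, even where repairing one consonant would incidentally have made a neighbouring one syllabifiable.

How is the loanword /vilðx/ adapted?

ʒiliðixi

Substitution: /v/ → /ʒ/, giving /ʒilðx/.
Under (C)V, the unsyllabifiable consonants are /l/, /ð/, /x/ (no codas are permitted; onsets are limited to one consonant).
Epenthesis after each stranded consonant: /l/ → /li/, /ð/ → /ði/, /x/ → /xi/.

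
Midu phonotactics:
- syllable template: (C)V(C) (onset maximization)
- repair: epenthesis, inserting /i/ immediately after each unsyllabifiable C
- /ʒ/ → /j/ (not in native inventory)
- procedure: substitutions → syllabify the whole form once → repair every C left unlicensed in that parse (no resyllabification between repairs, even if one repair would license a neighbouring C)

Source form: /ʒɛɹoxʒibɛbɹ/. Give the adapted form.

Substitution: /ʒ/ → /j/, giving /jɛɹoxjibɛbɹ/.
The consonants /ɹ/ cannot be parsed into a legal (C)V(C) syllable (at most one coda consonant is licensed; onsets are limited to one consonant).
Inserting the epenthetic vowel yields /ɹ/ → /ɹi/.

jɛɹoxjibɛbɹi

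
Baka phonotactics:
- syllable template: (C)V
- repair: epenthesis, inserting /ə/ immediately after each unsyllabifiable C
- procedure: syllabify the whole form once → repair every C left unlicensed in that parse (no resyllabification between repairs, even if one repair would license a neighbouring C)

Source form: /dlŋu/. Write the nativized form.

The consonants /d/, /l/ cannot be parsed into a legal (C)V syllable (no codas are permitted; onsets are limited to one consonant).
Epenthesis after each stranded consonant: /d/ → /də/, /l/ → /lə/.

dələŋu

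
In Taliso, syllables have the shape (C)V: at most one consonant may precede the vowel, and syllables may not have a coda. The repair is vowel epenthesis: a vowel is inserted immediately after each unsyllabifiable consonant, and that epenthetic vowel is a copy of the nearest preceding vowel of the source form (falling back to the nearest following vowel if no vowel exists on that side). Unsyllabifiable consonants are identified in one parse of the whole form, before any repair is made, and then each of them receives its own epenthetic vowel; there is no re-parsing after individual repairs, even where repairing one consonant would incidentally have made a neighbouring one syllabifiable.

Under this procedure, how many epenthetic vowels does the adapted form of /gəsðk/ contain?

The unsyllabifiable consonants are /s/, /ð/, /k/; each receives one epenthetic vowel.

3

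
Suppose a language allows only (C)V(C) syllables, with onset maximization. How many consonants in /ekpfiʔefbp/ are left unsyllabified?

The consonants /p/, /b/, /p/ cannot be parsed into a legal (C)V(C) syllable (at most one coda consonant is licensed; onsets are limited to one consonant).

3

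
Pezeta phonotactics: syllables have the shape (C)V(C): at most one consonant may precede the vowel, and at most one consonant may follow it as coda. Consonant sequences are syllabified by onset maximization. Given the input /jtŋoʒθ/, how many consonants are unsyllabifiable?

3

Under (C)V(C), the unsyllabifiable consonants are /j/, /t/, /θ/ (at most one coda consonant is licensed; onsets are limited to one consonant).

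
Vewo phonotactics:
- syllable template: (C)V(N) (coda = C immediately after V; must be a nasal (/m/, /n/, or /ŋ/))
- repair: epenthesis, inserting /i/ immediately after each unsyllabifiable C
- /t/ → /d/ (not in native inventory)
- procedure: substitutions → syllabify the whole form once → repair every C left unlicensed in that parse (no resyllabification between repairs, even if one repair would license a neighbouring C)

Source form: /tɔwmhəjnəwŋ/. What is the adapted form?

Substitution: /t/ → /d/, giving /dɔwmhəjnəwŋ/.
Under (C)V(N), the unsyllabifiable consonants are /w/, /m/, /j/, /w/, /ŋ/ (only a nasal (/m/, /n/, or /ŋ/) is licensed in coda position; onsets are limited to one consonant).
Each unlicensed consonant becomes the onset of a new syllable: /w/ → /wi/, /m/ → /mi/, /j/ → /ji/, /w/ → /wi/, /ŋ/ → /ŋi/.

dɔwimihəjinəwiŋi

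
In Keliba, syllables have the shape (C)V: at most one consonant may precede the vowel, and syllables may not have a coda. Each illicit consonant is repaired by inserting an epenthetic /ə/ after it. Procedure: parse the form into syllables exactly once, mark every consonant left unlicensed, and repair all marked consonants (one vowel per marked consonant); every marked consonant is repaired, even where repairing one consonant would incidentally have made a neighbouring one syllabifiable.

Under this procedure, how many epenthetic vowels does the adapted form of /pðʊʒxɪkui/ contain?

The unsyllabifiable consonants are /p/, /ʒ/; each receives one epenthetic vowel.

2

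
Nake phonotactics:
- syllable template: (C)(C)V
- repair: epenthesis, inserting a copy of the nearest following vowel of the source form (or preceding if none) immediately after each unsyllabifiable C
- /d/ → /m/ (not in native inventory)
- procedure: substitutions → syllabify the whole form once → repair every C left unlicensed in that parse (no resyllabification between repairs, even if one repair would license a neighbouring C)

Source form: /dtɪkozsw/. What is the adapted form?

mtɪkozosowo

Substitution: /d/ → /m/, giving /mtɪkozsw/.
Under (C)(C)V, the unsyllabifiable consonants are /z/, /s/, /w/ (no codas are permitted; onsets may contain at most 2 consonants).
Each unlicensed consonant becomes the onset of a new syllable: /z/ → /zo/, /s/ → /so/, /w/ → /wo/.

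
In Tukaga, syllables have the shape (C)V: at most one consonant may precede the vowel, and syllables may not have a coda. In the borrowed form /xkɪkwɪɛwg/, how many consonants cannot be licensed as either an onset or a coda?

The consonants /x/, /k/, /w/, /g/ cannot be parsed into a legal (C)V syllable (no codas are permitted; onsets are limited to one consonant).

4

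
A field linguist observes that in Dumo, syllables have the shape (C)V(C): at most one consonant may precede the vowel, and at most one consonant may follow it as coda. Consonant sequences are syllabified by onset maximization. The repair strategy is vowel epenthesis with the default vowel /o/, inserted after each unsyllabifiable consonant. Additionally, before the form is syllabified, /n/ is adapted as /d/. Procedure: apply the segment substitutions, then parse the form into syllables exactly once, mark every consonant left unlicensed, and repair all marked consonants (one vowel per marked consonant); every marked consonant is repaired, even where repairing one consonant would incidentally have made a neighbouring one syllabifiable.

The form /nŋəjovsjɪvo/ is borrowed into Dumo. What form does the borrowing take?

doŋəjovsojɪvo

Substitution: /n/ → /d/, giving /dŋəjovsjɪvo/.
Syllabifying with onset maximization leaves /d/, /s/ stranded (at most one coda consonant is licensed; onsets are limited to one consonant).
Each unlicensed consonant becomes the onset of a new syllable: /d/ → /do/, /s/ → /so/.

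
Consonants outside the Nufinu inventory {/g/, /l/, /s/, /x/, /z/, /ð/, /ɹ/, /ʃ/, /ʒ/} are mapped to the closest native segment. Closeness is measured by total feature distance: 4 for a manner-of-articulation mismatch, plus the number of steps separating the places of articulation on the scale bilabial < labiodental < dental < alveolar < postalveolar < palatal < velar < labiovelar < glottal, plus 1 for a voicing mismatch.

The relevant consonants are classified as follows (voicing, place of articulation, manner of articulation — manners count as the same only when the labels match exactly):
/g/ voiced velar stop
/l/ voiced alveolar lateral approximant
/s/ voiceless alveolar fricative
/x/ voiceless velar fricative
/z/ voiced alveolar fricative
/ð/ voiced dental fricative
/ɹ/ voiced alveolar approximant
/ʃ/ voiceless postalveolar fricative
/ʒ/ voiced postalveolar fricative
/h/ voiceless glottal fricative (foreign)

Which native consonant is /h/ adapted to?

/x/ is closest: same manner (fricative), place distance 2 (glottal→velar), same voicing; total 2. Next closest is /ʃ/ at distance 4.

x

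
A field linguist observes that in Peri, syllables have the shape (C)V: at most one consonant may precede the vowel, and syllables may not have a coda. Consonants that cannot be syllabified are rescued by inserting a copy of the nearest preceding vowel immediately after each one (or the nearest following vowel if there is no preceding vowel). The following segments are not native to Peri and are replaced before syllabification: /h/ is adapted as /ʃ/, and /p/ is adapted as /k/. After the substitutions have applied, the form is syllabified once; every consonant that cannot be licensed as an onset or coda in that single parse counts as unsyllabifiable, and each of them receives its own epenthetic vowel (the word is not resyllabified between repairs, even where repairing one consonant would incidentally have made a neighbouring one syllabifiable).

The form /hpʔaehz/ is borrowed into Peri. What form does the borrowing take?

ʃakaʔaeʃeze

Substitution: /h/ → /ʃ/, /p/ → /k/, giving /ʃkʔaeʃz/.
Under (C)V, the unsyllabifiable consonants are /ʃ/, /k/, /ʃ/, /z/ (no codas are permitted; onsets are limited to one consonant).
Each unlicensed consonant becomes the onset of a new syllable: /ʃ/ → /ʃa/, /k/ → /ka/, /ʃ/ → /ʃe/, /z/ → /ze/.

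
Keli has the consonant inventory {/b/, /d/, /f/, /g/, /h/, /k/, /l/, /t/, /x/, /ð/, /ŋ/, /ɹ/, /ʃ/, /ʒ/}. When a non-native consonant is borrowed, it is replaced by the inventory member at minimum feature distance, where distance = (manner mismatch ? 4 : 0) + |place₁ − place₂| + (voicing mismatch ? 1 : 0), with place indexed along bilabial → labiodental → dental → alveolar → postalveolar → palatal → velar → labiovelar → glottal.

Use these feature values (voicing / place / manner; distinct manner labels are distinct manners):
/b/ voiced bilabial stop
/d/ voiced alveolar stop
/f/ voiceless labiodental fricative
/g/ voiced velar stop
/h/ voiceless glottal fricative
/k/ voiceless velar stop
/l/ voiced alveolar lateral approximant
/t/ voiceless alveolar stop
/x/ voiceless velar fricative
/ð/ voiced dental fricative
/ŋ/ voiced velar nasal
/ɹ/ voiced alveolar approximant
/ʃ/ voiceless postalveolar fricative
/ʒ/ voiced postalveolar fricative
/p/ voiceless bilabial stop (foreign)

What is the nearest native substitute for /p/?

/b/ is closest: same manner (stop), place distance 0 (bilabial→bilabial), voicing differs (+1); total 1. Next closest is /t/ at distance 3.

b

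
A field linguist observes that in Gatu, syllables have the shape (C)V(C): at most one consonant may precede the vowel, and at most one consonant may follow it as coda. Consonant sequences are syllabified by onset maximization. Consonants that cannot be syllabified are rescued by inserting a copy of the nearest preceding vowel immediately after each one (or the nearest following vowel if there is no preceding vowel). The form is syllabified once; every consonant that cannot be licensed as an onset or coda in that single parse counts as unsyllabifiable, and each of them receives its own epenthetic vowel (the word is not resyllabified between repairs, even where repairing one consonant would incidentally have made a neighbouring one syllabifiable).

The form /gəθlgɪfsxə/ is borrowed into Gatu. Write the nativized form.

The consonants /l/, /s/ cannot be parsed into a legal (C)V(C) syllable (at most one coda consonant is licensed; onsets are limited to one consonant).
Each unlicensed consonant becomes the onset of a new syllable: /l/ → /lə/, /s/ → /sɪ/.

gəθləgɪfsɪxə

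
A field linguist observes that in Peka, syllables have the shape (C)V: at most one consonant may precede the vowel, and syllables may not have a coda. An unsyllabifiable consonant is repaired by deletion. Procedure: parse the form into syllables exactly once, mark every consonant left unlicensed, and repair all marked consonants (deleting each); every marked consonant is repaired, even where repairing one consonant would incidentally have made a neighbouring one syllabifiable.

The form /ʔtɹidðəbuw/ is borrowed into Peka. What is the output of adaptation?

ɹiðəbu

Syllabifying with onset maximization leaves /ʔ/, /t/, /d/, /w/ stranded (no codas are permitted; onsets are limited to one consonant).
Each unlicensed consonant is deleted: /ʔ/, /t/, /d/, /w/.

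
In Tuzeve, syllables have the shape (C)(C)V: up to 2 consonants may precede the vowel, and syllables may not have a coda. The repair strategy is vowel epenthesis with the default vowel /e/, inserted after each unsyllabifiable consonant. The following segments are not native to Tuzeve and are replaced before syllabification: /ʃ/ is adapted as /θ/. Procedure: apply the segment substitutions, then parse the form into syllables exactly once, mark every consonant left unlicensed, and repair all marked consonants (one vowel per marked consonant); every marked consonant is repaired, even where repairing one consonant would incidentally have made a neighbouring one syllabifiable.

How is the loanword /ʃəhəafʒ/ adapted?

θəhəafeʒe

Substitution: /ʃ/ → /θ/, giving /θəhəafʒ/.
The consonants /f/, /ʒ/ cannot be parsed into a legal (C)(C)V syllable (no codas are permitted; onsets may contain at most 2 consonants).
Inserting the epenthetic vowel yields /f/ → /fe/, /ʒ/ → /ʒe/.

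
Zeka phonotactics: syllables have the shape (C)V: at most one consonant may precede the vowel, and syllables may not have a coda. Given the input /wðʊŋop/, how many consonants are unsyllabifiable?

2

Under (C)V, the unsyllabifiable consonants are /w/, /p/ (no codas are permitted; onsets are limited to one consonant).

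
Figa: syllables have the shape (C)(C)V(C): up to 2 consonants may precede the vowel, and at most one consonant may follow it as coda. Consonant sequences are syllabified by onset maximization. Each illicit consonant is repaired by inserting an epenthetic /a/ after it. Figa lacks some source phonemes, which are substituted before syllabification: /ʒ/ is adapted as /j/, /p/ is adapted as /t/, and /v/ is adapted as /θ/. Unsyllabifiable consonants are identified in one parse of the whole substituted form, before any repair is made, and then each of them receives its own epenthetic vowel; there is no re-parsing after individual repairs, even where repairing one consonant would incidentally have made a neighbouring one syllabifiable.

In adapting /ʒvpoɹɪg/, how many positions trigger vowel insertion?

After substitution the input is /jθtoɹɪg/.
The unsyllabifiable consonants are /j/; each receives one epenthetic vowel.

1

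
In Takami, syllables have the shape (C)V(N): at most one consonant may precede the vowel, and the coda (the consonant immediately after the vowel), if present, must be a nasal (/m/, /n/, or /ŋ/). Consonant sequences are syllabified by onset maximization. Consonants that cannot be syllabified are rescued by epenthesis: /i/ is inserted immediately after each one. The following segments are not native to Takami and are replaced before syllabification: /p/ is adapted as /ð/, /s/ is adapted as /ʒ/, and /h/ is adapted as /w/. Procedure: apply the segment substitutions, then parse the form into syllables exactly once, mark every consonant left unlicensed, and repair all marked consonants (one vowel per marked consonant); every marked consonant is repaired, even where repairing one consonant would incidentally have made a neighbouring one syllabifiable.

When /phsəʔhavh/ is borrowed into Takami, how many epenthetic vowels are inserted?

5

After substitution the input is /ðwʒəʔwavw/.
The unsyllabifiable consonants are /ð/, /w/, /ʔ/, /v/, /w/; each receives one epenthetic vowel.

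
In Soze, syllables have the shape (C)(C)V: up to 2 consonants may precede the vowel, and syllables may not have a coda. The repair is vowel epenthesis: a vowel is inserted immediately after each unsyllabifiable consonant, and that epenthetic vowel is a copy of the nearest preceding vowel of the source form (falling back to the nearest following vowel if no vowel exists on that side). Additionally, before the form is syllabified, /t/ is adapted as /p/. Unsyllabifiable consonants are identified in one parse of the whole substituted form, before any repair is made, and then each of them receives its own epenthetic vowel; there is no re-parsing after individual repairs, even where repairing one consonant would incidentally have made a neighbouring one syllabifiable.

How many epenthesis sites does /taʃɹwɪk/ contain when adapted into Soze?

After substitution the input is /paʃɹwɪk/.
The unsyllabifiable consonants are /ʃ/, /k/; each receives one epenthetic vowel.

2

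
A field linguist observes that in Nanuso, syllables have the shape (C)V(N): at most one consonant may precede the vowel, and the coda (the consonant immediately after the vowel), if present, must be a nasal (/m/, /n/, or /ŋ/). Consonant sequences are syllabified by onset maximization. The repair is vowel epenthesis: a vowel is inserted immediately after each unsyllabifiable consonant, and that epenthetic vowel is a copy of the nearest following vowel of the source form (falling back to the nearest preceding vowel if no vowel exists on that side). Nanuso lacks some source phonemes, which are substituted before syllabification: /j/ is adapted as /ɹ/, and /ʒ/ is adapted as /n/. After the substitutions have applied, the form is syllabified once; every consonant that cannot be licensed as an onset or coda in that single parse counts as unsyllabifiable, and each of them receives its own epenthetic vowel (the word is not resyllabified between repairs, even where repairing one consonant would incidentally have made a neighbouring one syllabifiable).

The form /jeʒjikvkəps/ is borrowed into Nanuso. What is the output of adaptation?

Substitution: /j/ → /ɹ/, /ʒ/ → /n/, giving /ɹenɹikvkəps/.
The consonants /k/, /v/, /p/, /s/ cannot be parsed into a legal (C)V(N) syllable (only a nasal (/m/, /n/, or /ŋ/) is licensed in coda position; onsets are limited to one consonant).
Inserting the epenthetic vowel yields /k/ → /kə/, /v/ → /və/, /p/ → /pə/, /s/ → /sə/.

ɹenɹikəvəkəpəsə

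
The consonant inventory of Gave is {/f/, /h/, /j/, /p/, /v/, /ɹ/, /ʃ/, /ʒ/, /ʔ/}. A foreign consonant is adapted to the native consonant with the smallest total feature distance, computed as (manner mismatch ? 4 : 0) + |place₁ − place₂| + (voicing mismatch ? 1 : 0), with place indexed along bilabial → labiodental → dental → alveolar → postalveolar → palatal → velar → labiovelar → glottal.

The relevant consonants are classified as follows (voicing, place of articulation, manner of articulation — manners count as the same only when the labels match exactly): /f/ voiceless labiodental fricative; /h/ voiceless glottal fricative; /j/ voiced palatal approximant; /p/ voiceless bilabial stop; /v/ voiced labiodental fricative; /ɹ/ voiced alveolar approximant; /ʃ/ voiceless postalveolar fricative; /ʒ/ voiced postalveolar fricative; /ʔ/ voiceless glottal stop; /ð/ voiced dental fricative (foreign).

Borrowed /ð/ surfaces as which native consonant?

/v/ is closest: same manner (fricative), place distance 1 (dental→labiodental), same voicing; total 1. Next closest is /f/ at distance 2.

v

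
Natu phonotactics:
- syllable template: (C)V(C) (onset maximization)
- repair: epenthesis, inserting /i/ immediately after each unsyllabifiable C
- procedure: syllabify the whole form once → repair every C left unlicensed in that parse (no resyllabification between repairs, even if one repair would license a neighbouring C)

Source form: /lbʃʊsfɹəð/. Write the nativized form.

Under (C)V(C), the unsyllabifiable consonants are /l/, /b/, /f/ (at most one coda consonant is licensed; onsets are limited to one consonant).
Inserting the epenthetic vowel yields /l/ → /li/, /b/ → /bi/, /f/ → /fi/.

libiʃʊsfiɹəð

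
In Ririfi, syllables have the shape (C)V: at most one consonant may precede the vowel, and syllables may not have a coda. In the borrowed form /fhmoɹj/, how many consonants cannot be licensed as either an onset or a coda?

4

The consonants /f/, /h/, /ɹ/, /j/ cannot be parsed into a legal (C)V syllable (no codas are permitted; onsets are limited to one consonant).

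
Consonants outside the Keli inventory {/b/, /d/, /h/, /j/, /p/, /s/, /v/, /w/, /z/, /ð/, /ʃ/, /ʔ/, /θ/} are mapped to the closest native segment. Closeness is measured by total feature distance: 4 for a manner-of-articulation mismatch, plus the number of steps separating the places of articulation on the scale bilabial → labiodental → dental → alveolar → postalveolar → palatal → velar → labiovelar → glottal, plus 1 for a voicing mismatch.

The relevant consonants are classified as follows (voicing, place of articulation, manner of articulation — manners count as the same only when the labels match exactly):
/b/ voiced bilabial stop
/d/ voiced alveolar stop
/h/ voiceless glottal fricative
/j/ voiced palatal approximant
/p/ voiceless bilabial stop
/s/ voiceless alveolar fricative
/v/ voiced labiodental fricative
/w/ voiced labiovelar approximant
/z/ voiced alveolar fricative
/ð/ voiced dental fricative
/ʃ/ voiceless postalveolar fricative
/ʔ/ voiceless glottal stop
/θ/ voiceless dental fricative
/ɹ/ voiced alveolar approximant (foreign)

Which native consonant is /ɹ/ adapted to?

/j/ is closest: same manner (approximant), place distance 2 (alveolar→palatal), same voicing; total 2. Next closest is /d/ at distance 4.

j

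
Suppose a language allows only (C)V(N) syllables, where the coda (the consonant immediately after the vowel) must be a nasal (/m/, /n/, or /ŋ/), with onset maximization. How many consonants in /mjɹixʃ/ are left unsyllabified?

Syllabifying with onset maximization leaves /m/, /j/, /x/, /ʃ/ stranded (only a nasal (/m/, /n/, or /ŋ/) is licensed in coda position; onsets are limited to one consonant).

4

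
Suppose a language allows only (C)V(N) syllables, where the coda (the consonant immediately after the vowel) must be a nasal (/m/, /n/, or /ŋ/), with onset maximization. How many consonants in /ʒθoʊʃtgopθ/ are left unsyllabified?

Under (C)V(N), the unsyllabifiable consonants are /ʒ/, /ʃ/, /t/, /p/, /θ/ (only a nasal (/m/, /n/, or /ŋ/) is licensed in coda position; onsets are limited to one consonant).

5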